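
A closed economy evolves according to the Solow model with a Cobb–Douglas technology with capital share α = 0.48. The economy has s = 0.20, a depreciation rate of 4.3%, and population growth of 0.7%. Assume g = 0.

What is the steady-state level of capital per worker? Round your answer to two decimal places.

Steady state requires s·f(k) = (n + δ)·k, i.e. s·k^α = (n + δ)·k.
Dividing both sides by k: k^(1−α) = s / (n + δ).
k^0.52 = 0.20 / (0.007 + 0.043) = 0.20 / 0.050 = 4.0000
k* = 4.0000^(1/0.52) ≈ 14.3816

k* = 14.38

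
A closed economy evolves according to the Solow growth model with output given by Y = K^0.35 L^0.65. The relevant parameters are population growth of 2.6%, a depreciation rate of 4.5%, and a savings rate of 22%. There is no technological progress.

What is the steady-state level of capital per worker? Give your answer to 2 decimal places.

Steady state requires s·f(k) = (n + δ)·k, i.e. s·k^α = (n + δ)·k.
Dividing both sides by k: k^(1−α) = s / (n + δ).
k^0.65 = 0.22 / (0.026 + 0.045) = 0.22 / 0.071 = 3.0986
k* = 3.0986^(1/0.65) ≈ 5.6969

k* ≈ 5.70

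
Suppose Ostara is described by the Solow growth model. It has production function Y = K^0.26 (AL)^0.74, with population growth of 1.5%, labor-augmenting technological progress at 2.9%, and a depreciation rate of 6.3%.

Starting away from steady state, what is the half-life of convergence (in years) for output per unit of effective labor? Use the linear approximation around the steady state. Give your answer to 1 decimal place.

about 8.8 years

Near the steady state the convergence rate is λ = (1 − α)(n + g + δ).
λ = (1 − 0.26) × 0.107 = 0.74 × 0.107 = 0.07918
Half-life = ln 2 / λ = 0.6931 / 0.07918 ≈ 8.75 years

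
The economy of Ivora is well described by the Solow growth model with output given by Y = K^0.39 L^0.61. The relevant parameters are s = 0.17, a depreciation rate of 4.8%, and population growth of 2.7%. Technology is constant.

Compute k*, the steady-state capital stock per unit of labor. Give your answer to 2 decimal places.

Steady state requires s·f(k) = (n + δ)·k, i.e. s·k^α = (n + δ)·k.
Rearranging, k^(1−α) = s / (n + δ).
k^0.61 = 0.17 / (0.027 + 0.048) = 0.17 / 0.075 = 2.2667
k* = 2.2667^(1/0.61) ≈ 3.8248

k* ≈ 3.82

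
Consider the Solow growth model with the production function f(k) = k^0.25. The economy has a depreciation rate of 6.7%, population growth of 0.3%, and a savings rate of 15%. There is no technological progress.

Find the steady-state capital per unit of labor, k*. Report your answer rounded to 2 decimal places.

In steady state, investment equals break-even investment: s·k^α = (n + δ)·k.
Dividing both sides by k: k^(1−α) = s / (n + δ).
k^0.75 = 0.15 / (0.003 + 0.067) = 0.15 / 0.070 = 2.1429
k* = 2.1429^(1/0.75) ≈ 2.7627

k* = 2.76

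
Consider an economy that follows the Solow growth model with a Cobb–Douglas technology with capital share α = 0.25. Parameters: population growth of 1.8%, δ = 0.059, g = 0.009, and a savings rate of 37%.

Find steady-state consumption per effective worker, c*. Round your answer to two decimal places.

Steady state requires s·f(k) = (n + g + δ)·k, i.e. s·k^α = (n + g + δ)·k.
Dividing both sides by k: k^(1−α) = s / (n + g + δ).
k^0.75 = 0.37 / (0.018 + 0.009 + 0.059) = 0.37 / 0.086 = 4.3023
k* = 4.3023^(1/0.75) ≈ 6.9974
y* = (k*)^α = 6.9974^0.25 ≈ 1.6264
c* = (1 − s)·y* = (1 − 0.37) × 1.6264 ≈ 1.0246

c* ≈ 1.02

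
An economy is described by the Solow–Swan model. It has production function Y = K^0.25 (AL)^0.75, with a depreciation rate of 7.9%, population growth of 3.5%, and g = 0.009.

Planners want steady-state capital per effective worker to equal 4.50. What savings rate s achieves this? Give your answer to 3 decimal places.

s ≈ 0.380

Steady state requires s·f(k) = (n + g + δ)·k, i.e. s·k^α = (n + g + δ)·k.
So s / (n + g + δ) = (k*)^(1−α) = 4.50^0.75 = 3.0897.
Therefore s = 3.0897 × (n + g + δ) = 3.0897 × 0.123 = 0.3800.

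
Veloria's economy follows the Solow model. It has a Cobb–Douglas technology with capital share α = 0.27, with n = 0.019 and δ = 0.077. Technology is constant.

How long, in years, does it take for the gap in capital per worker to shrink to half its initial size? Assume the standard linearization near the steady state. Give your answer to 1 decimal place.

Near the steady state the convergence rate is λ = (1 − α)(n + δ).
λ = (1 − 0.27) × 0.096 = 0.73 × 0.096 = 0.07008
Half-life = ln 2 / λ = 0.6931 / 0.07008 ≈ 9.89 years

half-life ≈ 9.9 years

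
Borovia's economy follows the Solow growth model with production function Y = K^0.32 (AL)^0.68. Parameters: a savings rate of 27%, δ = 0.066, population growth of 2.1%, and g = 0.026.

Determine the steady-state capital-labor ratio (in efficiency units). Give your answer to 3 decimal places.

k* = 3.600

At the steady state, Δk = 0, so s·k^α = (n + g + δ)·k.
Rearranging, k^(1−α) = s / (n + g + δ).
k^0.68 = 0.27 / (0.021 + 0.026 + 0.066) = 0.27 / 0.113 = 2.3894
k* = 2.3894^(1/0.68) ≈ 3.6000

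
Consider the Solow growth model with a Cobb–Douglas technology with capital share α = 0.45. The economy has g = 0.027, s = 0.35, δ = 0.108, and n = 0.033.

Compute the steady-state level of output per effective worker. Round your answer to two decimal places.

Steady state requires s·f(k) = (n + g + δ)·k, i.e. s·k^α = (n + g + δ)·k.
Dividing both sides by k: k^(1−α) = s / (n + g + δ).
k^0.55 = 0.35 / (0.033 + 0.027 + 0.108) = 0.35 / 0.168 = 2.0833
k* = 2.0833^(1/0.55) ≈ 3.7979
y* = (k*)^α = 3.7979^0.45 ≈ 1.8230

y* = 1.82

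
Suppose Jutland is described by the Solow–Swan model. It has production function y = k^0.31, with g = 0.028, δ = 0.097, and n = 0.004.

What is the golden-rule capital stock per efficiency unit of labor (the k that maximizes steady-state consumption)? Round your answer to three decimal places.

The golden rule sets f'(k) = n + g + δ, i.e. α·k^(α−1) = n + g + δ.
So k^(1−α) = α / (n + g + δ) = 0.31 / 0.129 = 2.4031.
k_gold = 2.4031^(1/0.69) ≈ 3.5632

k_gold ≈ 3.563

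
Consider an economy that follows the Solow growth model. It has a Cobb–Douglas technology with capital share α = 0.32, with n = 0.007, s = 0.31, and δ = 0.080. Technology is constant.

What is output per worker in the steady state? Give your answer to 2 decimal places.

y* ≈ 1.82

At the steady state, Δk = 0, so s·k^α = (n + δ)·k.
Dividing both sides by k: k^(1−α) = s / (n + δ).
k^0.68 = 0.31 / (0.007 + 0.080) = 0.31 / 0.087 = 3.5632
k* = 3.5632^(1/0.68) ≈ 6.4793
y* = (k*)^α = 6.4793^0.32 ≈ 1.8184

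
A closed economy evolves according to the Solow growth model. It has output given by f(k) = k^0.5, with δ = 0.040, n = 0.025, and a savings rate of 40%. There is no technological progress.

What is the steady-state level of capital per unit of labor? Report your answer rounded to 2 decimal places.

k* ≈ 37.87

In steady state, investment equals break-even investment: s·k^α = (n + δ)·k.
Dividing both sides by k: k^(1−α) = s / (n + δ).
k^0.5 = 0.40 / (0.025 + 0.040) = 0.40 / 0.065 = 6.1538
k* = 6.1538^(1/0.5) ≈ 37.8693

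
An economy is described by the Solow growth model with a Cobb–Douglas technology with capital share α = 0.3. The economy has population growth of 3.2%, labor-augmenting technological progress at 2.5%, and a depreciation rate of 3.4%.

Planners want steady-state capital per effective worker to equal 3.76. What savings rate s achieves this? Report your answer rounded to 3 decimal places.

In steady state, investment equals break-even investment: s·k^α = (n + g + δ)·k.
So s / (n + g + δ) = (k*)^(1−α) = 3.76^0.7 = 2.5272.
Therefore s = 2.5272 × (n + g + δ) = 2.5272 × 0.091 = 0.2300.

s ≈ 0.230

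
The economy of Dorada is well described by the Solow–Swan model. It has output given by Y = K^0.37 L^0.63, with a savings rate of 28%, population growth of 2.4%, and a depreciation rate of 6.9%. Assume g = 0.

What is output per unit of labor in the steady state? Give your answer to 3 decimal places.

In steady state, investment equals break-even investment: s·k^α = (n + δ)·k.
Rearranging, k^(1−α) = s / (n + δ).
k^0.63 = 0.28 / (0.024 + 0.069) = 0.28 / 0.093 = 3.0108
k* = 3.0108^(1/0.63) ≈ 5.7519
y* = (k*)^α = 5.7519^0.37 ≈ 1.9104

y* ≈ 1.910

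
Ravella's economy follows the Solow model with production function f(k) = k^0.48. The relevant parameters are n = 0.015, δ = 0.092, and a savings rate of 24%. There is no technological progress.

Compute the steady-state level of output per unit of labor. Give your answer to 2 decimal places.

Steady state requires s·f(k) = (n + δ)·k, i.e. s·k^α = (n + δ)·k.
Dividing both sides by k: k^(1−α) = s / (n + δ).
k^0.52 = 0.24 / (0.015 + 0.092) = 0.24 / 0.107 = 2.2430
k* = 2.2430^(1/0.52) ≈ 4.7279
y* = (k*)^α = 4.7279^0.48 ≈ 2.1079

y* = 2.11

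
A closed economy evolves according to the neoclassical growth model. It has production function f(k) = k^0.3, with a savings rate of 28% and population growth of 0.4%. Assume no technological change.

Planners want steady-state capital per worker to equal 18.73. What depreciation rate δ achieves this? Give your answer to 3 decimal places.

δ ≈ 0.032

Steady state requires s·f(k) = (n + δ)·k, i.e. s·k^α = (n + δ)·k.
So s / (n + δ) = (k*)^(1−α) = 18.73^0.7 = 7.7764.
Therefore n + δ = s / 7.7764 = 0.28 / 7.7764 = 0.0360, so δ = 0.0360 − 0.004 = 0.0320.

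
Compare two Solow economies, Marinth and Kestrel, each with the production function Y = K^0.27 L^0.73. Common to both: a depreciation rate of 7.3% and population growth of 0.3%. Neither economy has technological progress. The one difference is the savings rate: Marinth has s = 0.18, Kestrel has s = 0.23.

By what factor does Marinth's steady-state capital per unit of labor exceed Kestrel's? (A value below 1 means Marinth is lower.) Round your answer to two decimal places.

Steady-state k* = [s/(n + δ)]^(1/(1−α)), so the ratio is [ (s_M/(n + δ)_M) / (s_K/(n + δ)_K) ]^1.3699.
s_M/(n + δ)_M = 0.18/0.076 = 2.3684; s_K/(n + δ)_K = 0.23/0.076 = 3.0263.
Ratio = (2.3684/3.0263)^1.3699 = 0.7826^1.3699 ≈ 0.7148

ratio ≈ 0.71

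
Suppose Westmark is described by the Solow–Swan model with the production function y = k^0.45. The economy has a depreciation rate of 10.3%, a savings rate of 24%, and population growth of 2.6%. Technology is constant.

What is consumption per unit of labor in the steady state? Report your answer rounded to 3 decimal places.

c* = 1.263

Steady state requires s·f(k) = (n + δ)·k, i.e. s·k^α = (n + δ)·k.
Dividing both sides by k: k^(1−α) = s / (n + δ).
k^0.55 = 0.24 / (0.026 + 0.103) = 0.24 / 0.129 = 1.8605
k* = 1.8605^(1/0.55) ≈ 3.0920
y* = (k*)^α = 3.0920^0.45 ≈ 1.6619
c* = (1 − s)·y* = (1 − 0.24) × 1.6619 ≈ 1.2630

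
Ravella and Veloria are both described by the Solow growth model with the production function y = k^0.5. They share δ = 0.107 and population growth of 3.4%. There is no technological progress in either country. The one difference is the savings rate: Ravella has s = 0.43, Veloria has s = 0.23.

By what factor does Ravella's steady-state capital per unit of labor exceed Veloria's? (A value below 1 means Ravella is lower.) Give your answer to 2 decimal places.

k*_R / k*_V ≈ 3.50

Steady-state k* = [s/(n + δ)]^(1/(1−α)), so the ratio is [ (s_R/(n + δ)_R) / (s_V/(n + δ)_V) ]^2.
s_R/(n + δ)_R = 0.43/0.141 = 3.0496; s_V/(n + δ)_V = 0.23/0.141 = 1.6312.
Ratio = (3.0496/1.6312)^2 = 1.8695^2 ≈ 3.4950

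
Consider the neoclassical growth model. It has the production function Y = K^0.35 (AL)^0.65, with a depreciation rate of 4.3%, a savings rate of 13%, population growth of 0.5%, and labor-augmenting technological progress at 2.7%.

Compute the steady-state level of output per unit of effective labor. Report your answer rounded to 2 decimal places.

y* = 1.34

In steady state, investment equals break-even investment: s·k^α = (n + g + δ)·k.
Rearranging, k^(1−α) = s / (n + g + δ).
k^0.65 = 0.13 / (0.005 + 0.027 + 0.043) = 0.13 / 0.075 = 1.7333
k* = 1.7333^(1/0.65) ≈ 2.3308
y* = (k*)^α = 2.3308^0.35 ≈ 1.3447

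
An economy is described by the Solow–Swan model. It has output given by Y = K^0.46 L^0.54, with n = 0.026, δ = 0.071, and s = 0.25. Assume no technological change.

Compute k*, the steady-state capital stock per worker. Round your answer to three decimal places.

At the steady state, Δk = 0, so s·k^α = (n + δ)·k.
Dividing both sides by k: k^(1−α) = s / (n + δ).
k^0.54 = 0.25 / (0.026 + 0.071) = 0.25 / 0.097 = 2.5773
k* = 2.5773^(1/0.54) ≈ 5.7732

k* ≈ 5.773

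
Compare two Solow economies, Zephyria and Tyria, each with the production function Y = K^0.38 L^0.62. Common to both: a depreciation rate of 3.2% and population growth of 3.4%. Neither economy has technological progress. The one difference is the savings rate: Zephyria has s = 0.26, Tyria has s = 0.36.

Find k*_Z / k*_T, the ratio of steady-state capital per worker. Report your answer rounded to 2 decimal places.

ratio ≈ 0.59

Steady-state k* = [s/(n + δ)]^(1/(1−α)), so the ratio is [ (s_Z/(n + δ)_Z) / (s_T/(n + δ)_T) ]^1.6129.
s_Z/(n + δ)_Z = 0.26/0.066 = 3.9394; s_T/(n + δ)_T = 0.36/0.066 = 5.4545.
Ratio = (3.9394/5.4545)^1.6129 = 0.7222^1.6129 ≈ 0.5916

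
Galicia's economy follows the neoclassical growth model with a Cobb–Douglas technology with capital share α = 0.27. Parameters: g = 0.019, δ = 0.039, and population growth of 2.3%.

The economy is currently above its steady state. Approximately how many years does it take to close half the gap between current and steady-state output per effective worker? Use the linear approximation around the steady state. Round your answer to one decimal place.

Near the steady state the convergence rate is λ = (1 − α)(n + g + δ).
λ = (1 − 0.27) × 0.081 = 0.73 × 0.081 = 0.05913
Half-life = ln 2 / λ = 0.6931 / 0.05913 ≈ 11.72 years

t_½ ≈ 11.7 years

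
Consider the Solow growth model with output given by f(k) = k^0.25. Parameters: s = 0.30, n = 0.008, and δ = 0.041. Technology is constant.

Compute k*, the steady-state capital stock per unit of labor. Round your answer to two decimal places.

k* = 11.20

Steady state requires s·f(k) = (n + δ)·k, i.e. s·k^α = (n + δ)·k.
Dividing both sides by k: k^(1−α) = s / (n + δ).
k^0.75 = 0.30 / (0.008 + 0.041) = 0.30 / 0.049 = 6.1224
k* = 6.1224^(1/0.75) ≈ 11.2003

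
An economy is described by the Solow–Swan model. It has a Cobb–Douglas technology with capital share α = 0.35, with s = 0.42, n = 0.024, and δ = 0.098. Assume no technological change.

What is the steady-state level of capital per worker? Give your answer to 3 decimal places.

In steady state, investment equals break-even investment: s·k^α = (n + δ)·k.
Dividing both sides by k: k^(1−α) = s / (n + δ).
k^0.65 = 0.42 / (0.024 + 0.098) = 0.42 / 0.122 = 3.4426
k* = 3.4426^(1/0.65) ≈ 6.6985

k* = 6.699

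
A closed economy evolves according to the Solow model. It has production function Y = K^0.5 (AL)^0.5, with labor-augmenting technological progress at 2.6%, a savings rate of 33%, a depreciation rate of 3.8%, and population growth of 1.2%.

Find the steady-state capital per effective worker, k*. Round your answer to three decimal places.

k* = 18.854

At the steady state, Δk = 0, so s·k^α = (n + g + δ)·k.
Dividing both sides by k: k^(1−α) = s / (n + g + δ).
k^0.5 = 0.33 / (0.012 + 0.026 + 0.038) = 0.33 / 0.076 = 4.3421
k* = 4.3421^(1/0.5) ≈ 18.8538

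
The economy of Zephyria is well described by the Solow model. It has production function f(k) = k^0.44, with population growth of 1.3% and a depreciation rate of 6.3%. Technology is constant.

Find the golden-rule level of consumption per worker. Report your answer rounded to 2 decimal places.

c_gold ≈ 2.23

At the golden rule, f'(k) = n + δ, so α·k^(α−1) = n + δ and k_gold = (α/(n + δ))^(1/(1−α)).
k_gold = (0.44/0.076)^(1/0.56) = 5.7895^1.7857 ≈ 23.0064
c_gold = f(k_gold) − (n + δ)·k_gold = 3.9739 − 0.076×23.0064 ≈ 2.2254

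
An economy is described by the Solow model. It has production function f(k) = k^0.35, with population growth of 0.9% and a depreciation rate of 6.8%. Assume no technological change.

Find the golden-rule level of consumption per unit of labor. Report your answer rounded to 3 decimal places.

c_gold ≈ 1.469

At the golden rule, f'(k) = n + δ, so α·k^(α−1) = n + δ and k_gold = (α/(n + δ))^(1/(1−α)).
k_gold = (0.35/0.077)^(1/0.65) = 4.5455^1.5385 ≈ 10.2728
c_gold = f(k_gold) − (n + δ)·k_gold = 2.2599 − 0.077×10.2728 ≈ 1.4689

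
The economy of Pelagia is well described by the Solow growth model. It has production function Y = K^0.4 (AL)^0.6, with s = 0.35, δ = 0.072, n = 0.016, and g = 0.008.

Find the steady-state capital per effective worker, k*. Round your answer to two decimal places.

In steady state, investment equals break-even investment: s·k^α = (n + g + δ)·k.
Rearranging, k^(1−α) = s / (n + g + δ).
k^0.6 = 0.35 / (0.016 + 0.008 + 0.072) = 0.35 / 0.096 = 3.6458
k* = 3.6458^(1/0.6) ≈ 8.6362

k* ≈ 8.64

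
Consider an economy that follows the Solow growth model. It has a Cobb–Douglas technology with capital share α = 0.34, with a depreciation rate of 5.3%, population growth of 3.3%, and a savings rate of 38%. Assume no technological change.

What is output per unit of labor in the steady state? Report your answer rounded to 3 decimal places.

y* ≈ 2.150

In steady state, investment equals break-even investment: s·k^α = (n + δ)·k.
Dividing both sides by k: k^(1−α) = s / (n + δ).
k^0.66 = 0.38 / (0.033 + 0.053) = 0.38 / 0.086 = 4.4186
k* = 4.4186^(1/0.66) ≈ 9.4996
y* = (k*)^α = 9.4996^0.34 ≈ 2.1499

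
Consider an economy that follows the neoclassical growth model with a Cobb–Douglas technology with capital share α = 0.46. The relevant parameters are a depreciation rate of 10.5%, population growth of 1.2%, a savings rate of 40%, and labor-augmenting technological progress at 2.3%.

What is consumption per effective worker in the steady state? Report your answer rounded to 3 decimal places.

c* ≈ 1.467

In steady state, investment equals break-even investment: s·k^α = (n + g + δ)·k.
Rearranging, k^(1−α) = s / (n + g + δ).
k^0.54 = 0.40 / (0.012 + 0.023 + 0.105) = 0.40 / 0.140 = 2.8571
k* = 2.8571^(1/0.54) ≈ 6.9873
y* = (k*)^α = 6.9873^0.46 ≈ 2.4456
c* = (1 − s)·y* = (1 − 0.40) × 2.4456 ≈ 1.4674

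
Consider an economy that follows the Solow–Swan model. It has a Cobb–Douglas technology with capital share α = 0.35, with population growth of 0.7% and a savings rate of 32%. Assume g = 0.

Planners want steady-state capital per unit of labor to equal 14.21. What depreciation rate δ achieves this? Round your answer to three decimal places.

δ ≈ 0.050

In steady state, investment equals break-even investment: s·k^α = (n + δ)·k.
So s / (n + δ) = (k*)^(1−α) = 14.21^0.65 = 5.6129.
Therefore n + δ = s / 5.6129 = 0.32 / 5.6129 = 0.0570, so δ = 0.0570 − 0.007 = 0.0500.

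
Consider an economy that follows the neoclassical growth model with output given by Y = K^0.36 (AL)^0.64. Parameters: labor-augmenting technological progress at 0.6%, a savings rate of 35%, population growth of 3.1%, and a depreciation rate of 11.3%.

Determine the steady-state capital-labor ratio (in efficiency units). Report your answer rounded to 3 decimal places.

k* = 3.758

At the steady state, Δk = 0, so s·k^α = (n + g + δ)·k.
Dividing both sides by k: k^(1−α) = s / (n + g + δ).
k^0.64 = 0.35 / (0.031 + 0.006 + 0.113) = 0.35 / 0.150 = 2.3333
k* = 2.3333^(1/0.64) ≈ 3.7580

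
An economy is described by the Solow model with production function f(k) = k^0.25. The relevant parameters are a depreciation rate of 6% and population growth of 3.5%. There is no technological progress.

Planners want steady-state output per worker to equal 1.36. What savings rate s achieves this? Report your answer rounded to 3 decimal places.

s ≈ 0.239

In steady state, investment equals break-even investment: s·k^α = (n + δ)·k.
Since y* = [s/(n + δ)]^(α/(1−α)), we have s/(n + δ) = (y*)^((1−α)/α) = 1.36^3 = 2.5155.
Therefore s = 2.5155 × (n + δ) = 2.5155 × 0.095 = 0.2390.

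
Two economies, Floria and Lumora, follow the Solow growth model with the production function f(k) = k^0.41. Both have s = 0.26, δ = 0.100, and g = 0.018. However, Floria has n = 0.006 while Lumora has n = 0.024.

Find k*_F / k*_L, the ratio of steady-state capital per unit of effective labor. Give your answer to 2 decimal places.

k*_F / k*_L ≈ 1.26

Steady-state k* = [s/(n + g + δ)]^(1/(1−α)), so the ratio is [ (s_F/(n + g + δ)_F) / (s_L/(n + g + δ)_L) ]^1.6949.
s_F/(n + g + δ)_F = 0.26/0.124 = 2.0968; s_L/(n + g + δ)_L = 0.26/0.142 = 1.8310.
Ratio = (2.0968/1.8310)^1.6949 = 1.1452^1.6949 ≈ 1.2583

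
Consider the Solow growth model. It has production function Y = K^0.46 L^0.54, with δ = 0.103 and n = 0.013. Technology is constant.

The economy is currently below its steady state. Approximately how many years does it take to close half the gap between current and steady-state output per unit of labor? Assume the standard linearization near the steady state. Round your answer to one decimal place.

Near the steady state the convergence rate is λ = (1 − α)(n + δ).
λ = (1 − 0.46) × 0.116 = 0.54 × 0.116 = 0.06264
Half-life = ln 2 / λ = 0.6931 / 0.06264 ≈ 11.06 years

about 11.1 years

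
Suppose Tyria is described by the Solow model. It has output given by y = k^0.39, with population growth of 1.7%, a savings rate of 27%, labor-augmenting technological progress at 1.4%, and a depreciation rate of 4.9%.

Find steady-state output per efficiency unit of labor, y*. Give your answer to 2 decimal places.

y* = 2.18

Steady state requires s·f(k) = (n + g + δ)·k, i.e. s·k^α = (n + g + δ)·k.
Dividing both sides by k: k^(1−α) = s / (n + g + δ).
k^0.61 = 0.27 / (0.017 + 0.014 + 0.049) = 0.27 / 0.080 = 3.3750
k* = 3.3750^(1/0.61) ≈ 7.3455
y* = (k*)^α = 7.3455^0.39 ≈ 2.1764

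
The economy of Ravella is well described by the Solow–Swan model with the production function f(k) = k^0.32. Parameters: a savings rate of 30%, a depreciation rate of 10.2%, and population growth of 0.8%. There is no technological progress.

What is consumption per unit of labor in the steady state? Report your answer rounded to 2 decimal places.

c* = 1.12

Steady state requires s·f(k) = (n + δ)·k, i.e. s·k^α = (n + δ)·k.
Rearranging, k^(1−α) = s / (n + δ).
k^0.68 = 0.30 / (0.008 + 0.102) = 0.30 / 0.110 = 2.7273
k* = 2.7273^(1/0.68) ≈ 4.3730
y* = (k*)^α = 4.3730^0.32 ≈ 1.6034
c* = (1 − s)·y* = (1 − 0.30) × 1.6034 ≈ 1.1224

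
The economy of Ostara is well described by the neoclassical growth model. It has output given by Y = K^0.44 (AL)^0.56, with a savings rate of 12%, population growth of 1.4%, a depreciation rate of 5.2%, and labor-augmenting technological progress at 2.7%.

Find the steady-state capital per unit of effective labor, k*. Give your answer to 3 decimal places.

At the steady state, Δk = 0, so s·k^α = (n + g + δ)·k.
Dividing both sides by k: k^(1−α) = s / (n + g + δ).
k^0.56 = 0.12 / (0.014 + 0.027 + 0.052) = 0.12 / 0.093 = 1.2903
k* = 1.2903^(1/0.56) ≈ 1.5764

k* = 1.576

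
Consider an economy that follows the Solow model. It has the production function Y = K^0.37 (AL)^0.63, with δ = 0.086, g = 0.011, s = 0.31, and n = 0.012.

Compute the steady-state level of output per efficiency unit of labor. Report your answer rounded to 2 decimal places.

y* = 1.85

Steady state requires s·f(k) = (n + g + δ)·k, i.e. s·k^α = (n + g + δ)·k.
Dividing both sides by k: k^(1−α) = s / (n + g + δ).
k^0.63 = 0.31 / (0.012 + 0.011 + 0.086) = 0.31 / 0.109 = 2.8440
k* = 2.8440^(1/0.63) ≈ 5.2544
y* = (k*)^α = 5.2544^0.37 ≈ 1.8475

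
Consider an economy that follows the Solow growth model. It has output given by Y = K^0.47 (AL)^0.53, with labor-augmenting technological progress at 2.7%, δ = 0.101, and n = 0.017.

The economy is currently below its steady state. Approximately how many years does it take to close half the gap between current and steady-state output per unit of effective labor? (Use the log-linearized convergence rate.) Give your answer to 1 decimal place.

Near the steady state the convergence rate is λ = (1 − α)(n + g + δ).
λ = (1 − 0.47) × 0.145 = 0.53 × 0.145 = 0.07685
Half-life = ln 2 / λ = 0.6931 / 0.07685 ≈ 9.02 years

t_½ ≈ 9.0 years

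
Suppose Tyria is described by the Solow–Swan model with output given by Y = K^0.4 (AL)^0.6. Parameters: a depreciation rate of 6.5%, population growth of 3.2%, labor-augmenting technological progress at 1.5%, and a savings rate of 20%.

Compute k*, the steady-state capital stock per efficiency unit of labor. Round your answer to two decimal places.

At the steady state, Δk = 0, so s·k^α = (n + g + δ)·k.
Rearranging, k^(1−α) = s / (n + g + δ).
k^0.6 = 0.20 / (0.032 + 0.015 + 0.065) = 0.20 / 0.112 = 1.7857
k* = 1.7857^(1/0.6) ≈ 2.6283

k* ≈ 2.63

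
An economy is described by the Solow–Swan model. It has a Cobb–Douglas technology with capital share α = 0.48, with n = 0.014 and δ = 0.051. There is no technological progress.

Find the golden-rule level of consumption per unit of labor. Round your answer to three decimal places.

c_gold ≈ 3.293

At the golden rule, f'(k) = n + δ, so α·k^(α−1) = n + δ and k_gold = (α/(n + δ))^(1/(1−α)).
k_gold = (0.48/0.065)^(1/0.52) = 7.3846^1.9231 ≈ 46.7605
c_gold = f(k_gold) − (n + δ)·k_gold = 6.3320 − 0.065×46.7605 ≈ 3.2926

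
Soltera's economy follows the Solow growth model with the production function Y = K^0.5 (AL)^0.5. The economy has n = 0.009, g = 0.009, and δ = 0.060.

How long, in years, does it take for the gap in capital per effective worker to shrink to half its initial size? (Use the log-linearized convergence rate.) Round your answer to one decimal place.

Near the steady state the convergence rate is λ = (1 − α)(n + g + δ).
λ = (1 − 0.5) × 0.078 = 0.5 × 0.078 = 0.0390
Half-life = ln 2 / λ = 0.6931 / 0.0390 ≈ 17.77 years

half-life ≈ 17.8 years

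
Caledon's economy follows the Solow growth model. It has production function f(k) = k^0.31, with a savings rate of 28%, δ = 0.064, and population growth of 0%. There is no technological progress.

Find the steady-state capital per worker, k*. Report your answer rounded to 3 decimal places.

k* ≈ 8.491

Steady state requires s·f(k) = (n + δ)·k, i.e. s·k^α = (n + δ)·k.
Rearranging, k^(1−α) = s / (n + δ).
k^0.69 = 0.28 / (0.000 + 0.064) = 0.28 / 0.064 = 4.3750
k* = 4.3750^(1/0.69) ≈ 8.4909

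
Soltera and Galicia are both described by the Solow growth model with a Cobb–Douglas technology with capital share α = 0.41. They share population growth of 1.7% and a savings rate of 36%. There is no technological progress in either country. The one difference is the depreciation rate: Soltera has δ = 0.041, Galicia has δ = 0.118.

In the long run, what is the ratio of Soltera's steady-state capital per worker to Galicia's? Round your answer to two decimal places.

k*_S / k*_G ≈ 4.19

Steady-state k* = [s/(n + δ)]^(1/(1−α)), so the ratio is [ (s_S/(n + δ)_S) / (s_G/(n + δ)_G) ]^1.6949.
s_S/(n + δ)_S = 0.36/0.058 = 6.2069; s_G/(n + δ)_G = 0.36/0.135 = 2.6667.
Ratio = (6.2069/2.6667)^1.6949 = 2.3276^1.6949 ≈ 4.1867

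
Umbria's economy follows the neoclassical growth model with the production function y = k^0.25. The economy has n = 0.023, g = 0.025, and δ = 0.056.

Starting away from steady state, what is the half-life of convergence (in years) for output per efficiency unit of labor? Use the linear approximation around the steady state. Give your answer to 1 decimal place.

Near the steady state the convergence rate is λ = (1 − α)(n + g + δ).
λ = (1 − 0.25) × 0.104 = 0.75 × 0.104 = 0.0780
Half-life = ln 2 / λ = 0.6931 / 0.0780 ≈ 8.89 years

t_½ ≈ 8.9 years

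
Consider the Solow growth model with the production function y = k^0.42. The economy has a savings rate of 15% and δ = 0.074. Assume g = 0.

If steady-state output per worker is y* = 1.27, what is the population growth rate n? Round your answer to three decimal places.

n ≈ 0.034

In steady state, investment equals break-even investment: s·k^α = (n + δ)·k.
Since y* = [s/(n + δ)]^(α/(1−α)), we have s/(n + δ) = (y*)^((1−α)/α) = 1.27^1.381 = 1.3911.
Therefore n + δ = s / 1.3911 = 0.15 / 1.3911 = 0.1078, so n = 0.1078 − 0.074 = 0.0338.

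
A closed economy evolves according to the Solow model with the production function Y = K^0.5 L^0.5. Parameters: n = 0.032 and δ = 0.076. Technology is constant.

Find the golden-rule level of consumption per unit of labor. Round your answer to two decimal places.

At the golden rule, f'(k) = n + δ, so α·k^(α−1) = n + δ and k_gold = (α/(n + δ))^(1/(1−α)).
k_gold = (0.5/0.108)^(1/0.5) = 4.6296^2 ≈ 21.4332
c_gold = f(k_gold) − (n + δ)·k_gold = 4.6296 − 0.108×21.4332 ≈ 2.3148

c_gold ≈ 2.31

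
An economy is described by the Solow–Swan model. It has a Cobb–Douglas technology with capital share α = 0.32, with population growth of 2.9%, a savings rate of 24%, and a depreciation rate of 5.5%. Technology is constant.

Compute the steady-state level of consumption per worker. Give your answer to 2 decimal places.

c* = 1.25

At the steady state, Δk = 0, so s·k^α = (n + δ)·k.
Rearranging, k^(1−α) = s / (n + δ).
k^0.68 = 0.24 / (0.029 + 0.055) = 0.24 / 0.084 = 2.8571
k* = 2.8571^(1/0.68) ≈ 4.6825
y* = (k*)^α = 4.6825^0.32 ≈ 1.6389
c* = (1 − s)·y* = (1 − 0.24) × 1.6389 ≈ 1.2456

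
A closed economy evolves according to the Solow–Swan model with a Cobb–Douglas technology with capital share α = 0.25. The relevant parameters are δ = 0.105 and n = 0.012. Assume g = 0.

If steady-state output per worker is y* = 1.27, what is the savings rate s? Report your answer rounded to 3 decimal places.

Steady state requires s·f(k) = (n + δ)·k, i.e. s·k^α = (n + δ)·k.
Since y* = [s/(n + δ)]^(α/(1−α)), we have s/(n + δ) = (y*)^((1−α)/α) = 1.27^3 = 2.0484.
Therefore s = 2.0484 × (n + δ) = 2.0484 × 0.117 = 0.2397.

s ≈ 0.240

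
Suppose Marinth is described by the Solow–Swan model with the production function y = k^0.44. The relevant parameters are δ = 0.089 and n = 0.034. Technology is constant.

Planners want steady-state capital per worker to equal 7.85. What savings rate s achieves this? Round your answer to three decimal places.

s ≈ 0.390

In steady state, investment equals break-even investment: s·k^α = (n + δ)·k.
So s / (n + δ) = (k*)^(1−α) = 7.85^0.56 = 3.1705.
Therefore s = 3.1705 × (n + δ) = 3.1705 × 0.123 = 0.3900.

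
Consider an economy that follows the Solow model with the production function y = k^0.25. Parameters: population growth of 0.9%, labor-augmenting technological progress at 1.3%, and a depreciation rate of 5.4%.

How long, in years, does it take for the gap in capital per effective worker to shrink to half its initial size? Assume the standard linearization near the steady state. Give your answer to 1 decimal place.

Near the steady state the convergence rate is λ = (1 − α)(n + g + δ).
λ = (1 − 0.25) × 0.076 = 0.75 × 0.076 = 0.0570
Half-life = ln 2 / λ = 0.6931 / 0.0570 ≈ 12.16 years

half-life ≈ 12.2 years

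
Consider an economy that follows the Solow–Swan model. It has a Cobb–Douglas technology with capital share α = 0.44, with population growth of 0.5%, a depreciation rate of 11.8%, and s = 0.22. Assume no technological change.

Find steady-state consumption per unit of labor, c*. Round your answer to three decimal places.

c* = 1.232

In steady state, investment equals break-even investment: s·k^α = (n + δ)·k.
Dividing both sides by k: k^(1−α) = s / (n + δ).
k^0.56 = 0.22 / (0.005 + 0.118) = 0.22 / 0.123 = 1.7886
k* = 1.7886^(1/0.56) ≈ 2.8243
y* = (k*)^α = 2.8243^0.44 ≈ 1.5791
c* = (1 − s)·y* = (1 − 0.22) × 1.5791 ≈ 1.2317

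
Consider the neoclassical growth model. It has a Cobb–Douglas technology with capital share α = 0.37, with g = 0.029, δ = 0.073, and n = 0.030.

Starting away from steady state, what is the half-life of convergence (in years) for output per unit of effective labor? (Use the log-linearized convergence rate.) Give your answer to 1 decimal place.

about 8.3 years

Near the steady state the convergence rate is λ = (1 − α)(n + g + δ).
λ = (1 − 0.37) × 0.132 = 0.63 × 0.132 = 0.08316
Half-life = ln 2 / λ = 0.6931 / 0.08316 ≈ 8.33 years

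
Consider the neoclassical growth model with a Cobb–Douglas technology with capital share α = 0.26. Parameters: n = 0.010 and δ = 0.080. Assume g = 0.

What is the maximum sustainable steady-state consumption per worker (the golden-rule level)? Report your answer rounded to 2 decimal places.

At the golden rule, f'(k) = n + δ, so α·k^(α−1) = n + δ and k_gold = (α/(n + δ))^(1/(1−α)).
k_gold = (0.26/0.090)^(1/0.74) = 2.8889^1.3514 ≈ 4.1941
c_gold = f(k_gold) − (n + δ)·k_gold = 1.4517 − 0.090×4.1941 ≈ 1.0742

c_gold ≈ 1.07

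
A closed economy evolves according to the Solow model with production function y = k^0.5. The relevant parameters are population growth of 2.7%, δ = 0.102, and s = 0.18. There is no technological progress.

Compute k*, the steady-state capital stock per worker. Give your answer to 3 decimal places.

Steady state requires s·f(k) = (n + δ)·k, i.e. s·k^α = (n + δ)·k.
Rearranging, k^(1−α) = s / (n + δ).
k^0.5 = 0.18 / (0.027 + 0.102) = 0.18 / 0.129 = 1.3953
k* = 1.3953^(1/0.5) ≈ 1.9469

k* = 1.947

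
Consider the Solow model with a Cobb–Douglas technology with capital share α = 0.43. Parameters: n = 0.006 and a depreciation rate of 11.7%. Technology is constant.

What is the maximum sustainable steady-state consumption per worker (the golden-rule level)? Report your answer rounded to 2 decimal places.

At the golden rule, f'(k) = n + δ, so α·k^(α−1) = n + δ and k_gold = (α/(n + δ))^(1/(1−α)).
k_gold = (0.43/0.123)^(1/0.57) = 3.4959^1.7544 ≈ 8.9871
c_gold = f(k_gold) − (n + δ)·k_gold = 2.5707 − 0.123×8.9871 ≈ 1.4653

c_gold ≈ 1.47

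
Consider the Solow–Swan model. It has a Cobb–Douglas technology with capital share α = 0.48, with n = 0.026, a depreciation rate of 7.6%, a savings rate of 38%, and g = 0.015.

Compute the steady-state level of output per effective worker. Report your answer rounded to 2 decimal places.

Steady state requires s·f(k) = (n + g + δ)·k, i.e. s·k^α = (n + g + δ)·k.
Dividing both sides by k: k^(1−α) = s / (n + g + δ).
k^0.52 = 0.38 / (0.026 + 0.015 + 0.076) = 0.38 / 0.117 = 3.2479
k* = 3.2479^(1/0.52) ≈ 9.6350
y* = (k*)^α = 9.6350^0.48 ≈ 2.9665

y* ≈ 2.97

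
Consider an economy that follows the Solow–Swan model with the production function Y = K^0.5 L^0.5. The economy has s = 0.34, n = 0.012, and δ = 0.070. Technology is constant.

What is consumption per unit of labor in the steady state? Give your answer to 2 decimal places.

c* = 2.74

At the steady state, Δk = 0, so s·k^α = (n + δ)·k.
Rearranging, k^(1−α) = s / (n + δ).
k^0.5 = 0.34 / (0.012 + 0.070) = 0.34 / 0.082 = 4.1463
k* = 4.1463^(1/0.5) ≈ 17.1918
y* = (k*)^α = 17.1918^0.5 ≈ 4.1463
c* = (1 − s)·y* = (1 − 0.34) × 4.1463 ≈ 2.7366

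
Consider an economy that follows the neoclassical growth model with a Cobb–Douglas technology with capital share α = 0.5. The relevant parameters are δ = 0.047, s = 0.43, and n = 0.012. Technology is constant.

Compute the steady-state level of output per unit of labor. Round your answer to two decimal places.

Steady state requires s·f(k) = (n + δ)·k, i.e. s·k^α = (n + δ)·k.
Dividing both sides by k: k^(1−α) = s / (n + δ).
k^0.5 = 0.43 / (0.012 + 0.047) = 0.43 / 0.059 = 7.2881
k* = 7.2881^(1/0.5) ≈ 53.1164
y* = (k*)^α = 53.1164^0.5 ≈ 7.2881

y* ≈ 7.29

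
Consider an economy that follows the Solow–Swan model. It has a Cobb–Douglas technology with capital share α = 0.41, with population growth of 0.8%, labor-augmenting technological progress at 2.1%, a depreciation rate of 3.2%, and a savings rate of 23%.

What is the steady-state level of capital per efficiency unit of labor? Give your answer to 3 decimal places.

In steady state, investment equals break-even investment: s·k^α = (n + g + δ)·k.
Dividing both sides by k: k^(1−α) = s / (n + g + δ).
k^0.59 = 0.23 / (0.008 + 0.021 + 0.032) = 0.23 / 0.061 = 3.7705
k* = 3.7705^(1/0.59) ≈ 9.4830

k* ≈ 9.483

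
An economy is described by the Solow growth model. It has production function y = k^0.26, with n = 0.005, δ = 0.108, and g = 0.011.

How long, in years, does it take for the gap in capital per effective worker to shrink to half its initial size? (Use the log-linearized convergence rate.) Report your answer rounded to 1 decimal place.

about 7.6 years

Near the steady state the convergence rate is λ = (1 − α)(n + g + δ).
λ = (1 − 0.26) × 0.124 = 0.74 × 0.124 = 0.09176
Half-life = ln 2 / λ = 0.6931 / 0.09176 ≈ 7.55 years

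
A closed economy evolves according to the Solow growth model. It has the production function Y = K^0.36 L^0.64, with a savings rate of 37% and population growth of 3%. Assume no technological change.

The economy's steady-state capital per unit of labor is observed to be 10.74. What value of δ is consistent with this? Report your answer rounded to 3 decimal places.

δ ≈ 0.051

Steady state requires s·f(k) = (n + δ)·k, i.e. s·k^α = (n + δ)·k.
So s / (n + δ) = (k*)^(1−α) = 10.74^0.64 = 4.5692.
Therefore n + δ = s / 4.5692 = 0.37 / 4.5692 = 0.0810, so δ = 0.0810 − 0.030 = 0.0510.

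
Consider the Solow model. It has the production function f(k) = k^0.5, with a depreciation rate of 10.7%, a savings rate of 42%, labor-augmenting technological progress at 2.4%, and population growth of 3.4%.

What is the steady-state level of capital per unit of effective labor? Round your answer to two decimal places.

k* = 6.48

In steady state, investment equals break-even investment: s·k^α = (n + g + δ)·k.
Rearranging, k^(1−α) = s / (n + g + δ).
k^0.5 = 0.42 / (0.034 + 0.024 + 0.107) = 0.42 / 0.165 = 2.5455
k* = 2.5455^(1/0.5) ≈ 6.4796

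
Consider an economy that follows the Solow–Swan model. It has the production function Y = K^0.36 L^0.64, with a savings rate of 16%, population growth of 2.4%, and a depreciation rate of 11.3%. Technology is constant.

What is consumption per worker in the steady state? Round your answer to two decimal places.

c* = 0.92

In steady state, investment equals break-even investment: s·k^α = (n + δ)·k.
Rearranging, k^(1−α) = s / (n + δ).
k^0.64 = 0.16 / (0.024 + 0.113) = 0.16 / 0.137 = 1.1679
k* = 1.1679^(1/0.64) ≈ 1.2744
y* = (k*)^α = 1.2744^0.36 ≈ 1.0912
c* = (1 − s)·y* = (1 − 0.16) × 1.0912 ≈ 0.9166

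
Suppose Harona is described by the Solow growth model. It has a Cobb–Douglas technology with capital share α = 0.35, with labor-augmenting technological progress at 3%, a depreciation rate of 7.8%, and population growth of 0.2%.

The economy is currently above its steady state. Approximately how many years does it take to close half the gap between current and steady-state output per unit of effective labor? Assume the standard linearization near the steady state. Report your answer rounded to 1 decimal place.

t_½ ≈ 9.7 years

Near the steady state the convergence rate is λ = (1 − α)(n + g + δ).
λ = (1 − 0.35) × 0.110 = 0.65 × 0.110 = 0.0715
Half-life = ln 2 / λ = 0.6931 / 0.0715 ≈ 9.69 years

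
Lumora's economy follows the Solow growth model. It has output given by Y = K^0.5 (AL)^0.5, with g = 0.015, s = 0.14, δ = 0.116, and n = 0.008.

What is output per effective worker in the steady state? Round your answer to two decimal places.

y* ≈ 1.01

At the steady state, Δk = 0, so s·k^α = (n + g + δ)·k.
Rearranging, k^(1−α) = s / (n + g + δ).
k^0.5 = 0.14 / (0.008 + 0.015 + 0.116) = 0.14 / 0.139 = 1.0072
k* = 1.0072^(1/0.5) ≈ 1.0145
y* = (k*)^α = 1.0145^0.5 ≈ 1.0072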